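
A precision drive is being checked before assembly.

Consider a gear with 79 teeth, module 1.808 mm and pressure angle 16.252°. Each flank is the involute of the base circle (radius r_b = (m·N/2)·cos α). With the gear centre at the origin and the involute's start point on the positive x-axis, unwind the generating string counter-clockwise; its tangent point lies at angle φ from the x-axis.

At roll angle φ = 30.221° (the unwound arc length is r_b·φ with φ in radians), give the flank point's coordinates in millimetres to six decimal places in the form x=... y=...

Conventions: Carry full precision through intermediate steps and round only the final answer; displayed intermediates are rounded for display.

recognized (one wheel, involute flank): single-mesh tooth geometry, m = 1.808, N = 79
pitch radius r_p = m·N/2 = 1.808·79/2 = 71.416000
base radius r_b = r_p·cos α = 71.416000·cos 16.252° = 68.562223
roll angle φ = 30.221° = 0.52745595 rad
x = r_b·(cos φ + φ·sin φ) = 77.446400
y = r_b·(sin φ − φ·cos φ) = 3.261304

x=77.446400 y=3.261304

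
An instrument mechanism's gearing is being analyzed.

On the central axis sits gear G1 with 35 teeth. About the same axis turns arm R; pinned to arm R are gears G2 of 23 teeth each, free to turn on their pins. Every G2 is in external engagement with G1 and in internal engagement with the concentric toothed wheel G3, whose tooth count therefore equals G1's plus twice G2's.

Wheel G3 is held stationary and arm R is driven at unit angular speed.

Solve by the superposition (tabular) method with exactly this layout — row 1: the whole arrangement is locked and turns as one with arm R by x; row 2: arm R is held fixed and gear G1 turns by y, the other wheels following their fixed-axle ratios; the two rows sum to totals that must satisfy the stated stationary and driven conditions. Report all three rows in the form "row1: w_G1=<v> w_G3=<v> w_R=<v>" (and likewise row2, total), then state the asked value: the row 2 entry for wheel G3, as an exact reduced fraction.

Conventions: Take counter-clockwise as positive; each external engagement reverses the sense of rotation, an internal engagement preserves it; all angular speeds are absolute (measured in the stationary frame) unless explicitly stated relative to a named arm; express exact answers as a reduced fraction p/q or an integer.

row1: w_G1=1 w_G3=1 w_R=1
row2: w_G1=81/35 w_G3=-1 w_R=0
total: w_G1=116/35 w_G3=0 w_R=1
asked value: -1

recognized (axles ride arm R): planetary set, 35/23/81 teeth
superposition row 1 [locked train]: every member turns x
superposition row 2 [arm held]: sun y, ring −(35/81)·y, arm 0
boundary: total ω_ring = x − (35/81)·y = 0 and total ω_arm = x = 1  ⇒  y = 81/35, x = 1
row 2 ring = −(35/81)·81/35 = -1
totals (row 1 + row 2): sun 1 + 81/35 = 116/35, ring 1 + (-1) = 0, arm 1 + 0 = 1
asked cell (row2, ring) = -1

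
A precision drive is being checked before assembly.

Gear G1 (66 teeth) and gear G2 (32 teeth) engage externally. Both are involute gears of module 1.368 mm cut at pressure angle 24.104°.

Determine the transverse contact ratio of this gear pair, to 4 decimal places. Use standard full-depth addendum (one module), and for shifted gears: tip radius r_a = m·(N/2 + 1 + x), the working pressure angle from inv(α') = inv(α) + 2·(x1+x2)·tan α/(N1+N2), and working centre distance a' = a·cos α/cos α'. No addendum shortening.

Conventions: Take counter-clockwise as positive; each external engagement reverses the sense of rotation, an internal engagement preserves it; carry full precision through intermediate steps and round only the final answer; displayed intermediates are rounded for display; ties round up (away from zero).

1.5543

class = single-mesh tooth geometry [involute pair 66T × 32T, m = 1.368]
base radii: r_b1 = 41.207699, r_b2 = 19.979490
tip radii: r_a1 = 46.512000, r_a2 = 23.256000
no profile shift: α' = α, a' = a
action lengths: √(r_a1²−r_b1²) = 21.570621, √(r_a2²−r_b2²) = 11.902164
base pitch p_b = π·m·cos α = 3.922964
CR = (21.570621 + 11.902164 − 67.032000·sin 24.10400°)/3.922964 = 1.554260
contact ratio ≈ 1.5543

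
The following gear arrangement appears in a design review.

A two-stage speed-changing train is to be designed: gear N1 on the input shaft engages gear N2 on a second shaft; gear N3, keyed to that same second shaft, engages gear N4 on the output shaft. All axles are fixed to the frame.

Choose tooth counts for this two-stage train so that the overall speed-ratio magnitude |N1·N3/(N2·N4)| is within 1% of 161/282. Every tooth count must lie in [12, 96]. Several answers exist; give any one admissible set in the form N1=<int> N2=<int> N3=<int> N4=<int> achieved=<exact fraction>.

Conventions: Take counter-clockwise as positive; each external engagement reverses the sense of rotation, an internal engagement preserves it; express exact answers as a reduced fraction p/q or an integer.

design class (target 161/282): fixed-axis compound train
target = 161/282 in lowest terms: an exact hit needs N1·N3 = k·161 and N2·N4 = k·282 for one integer k, every count in [12, 96]; additionally prefer no 1:1 stage (N1 ≠ N2, N3 ≠ N4)
k = 1: no 1:1-free in-range split of k·161 and k·282 into factor pairs; take k = 2
k = 2: N1·N3 = 322 = 14·23, N2·N4 = 564 = 12·47
achieved = 14·23/(12·47) = 161/282; |achieved − target| = 0 ≤ 161/28200 ✓

N1=14 N2=12 N3=23 N4=47 achieved=161/282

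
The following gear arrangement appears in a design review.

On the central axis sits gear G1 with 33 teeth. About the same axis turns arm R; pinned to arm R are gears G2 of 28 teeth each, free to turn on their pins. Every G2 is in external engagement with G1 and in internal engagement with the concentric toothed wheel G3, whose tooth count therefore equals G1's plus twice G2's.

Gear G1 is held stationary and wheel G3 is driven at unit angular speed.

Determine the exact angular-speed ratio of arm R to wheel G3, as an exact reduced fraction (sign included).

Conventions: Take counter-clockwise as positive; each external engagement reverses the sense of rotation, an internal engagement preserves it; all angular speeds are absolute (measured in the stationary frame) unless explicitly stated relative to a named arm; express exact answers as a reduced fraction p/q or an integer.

89/122

recognized (axles ride arm R): planetary set, 33/28/89 teeth
ring teeth: 33 + 2·28 = 89
33(ω_sun−ω_arm) = −89(ω_ring−ω_arm),  ω_sun = 0, ω_ring = 1
33(0−ω_arm) = −89(1−ω_arm)  ⇒  122·ω_arm = 89  ⇒  ω_arm = 89/122
ω_out/ω_in = 89/122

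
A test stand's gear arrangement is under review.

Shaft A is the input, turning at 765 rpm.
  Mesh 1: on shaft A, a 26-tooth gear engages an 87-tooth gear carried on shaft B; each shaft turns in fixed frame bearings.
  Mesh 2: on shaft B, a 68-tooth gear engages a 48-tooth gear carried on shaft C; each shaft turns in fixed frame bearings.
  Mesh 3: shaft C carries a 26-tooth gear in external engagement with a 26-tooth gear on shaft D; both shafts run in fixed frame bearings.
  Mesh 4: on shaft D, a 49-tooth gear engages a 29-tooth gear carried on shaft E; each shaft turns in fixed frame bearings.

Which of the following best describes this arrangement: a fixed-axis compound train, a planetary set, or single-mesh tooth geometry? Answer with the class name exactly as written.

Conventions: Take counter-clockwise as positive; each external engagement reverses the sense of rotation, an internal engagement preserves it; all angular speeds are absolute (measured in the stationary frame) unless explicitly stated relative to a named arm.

fixed-axis compound train

recognized (5 fixed axles, 4 meshes): fixed-axis compound train
classification: fixed-axis compound train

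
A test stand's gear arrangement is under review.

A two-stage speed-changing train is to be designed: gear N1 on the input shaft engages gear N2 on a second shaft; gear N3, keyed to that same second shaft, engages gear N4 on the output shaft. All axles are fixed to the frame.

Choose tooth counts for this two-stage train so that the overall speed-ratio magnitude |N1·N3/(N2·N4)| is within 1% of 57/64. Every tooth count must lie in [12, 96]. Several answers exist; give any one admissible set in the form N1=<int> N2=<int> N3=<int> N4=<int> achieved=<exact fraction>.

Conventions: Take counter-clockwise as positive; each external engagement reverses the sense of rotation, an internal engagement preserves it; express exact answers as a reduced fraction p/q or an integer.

design class (target 57/64): fixed-axis compound train
target = 57/64 in lowest terms: an exact hit needs N1·N3 = k·57 and N2·N4 = k·64 for one integer k, every count in [12, 96]; additionally prefer no 1:1 stage (N1 ≠ N2, N3 ≠ N4)
k = 1…3: no 1:1-free in-range split of k·57 and k·64 into factor pairs; take k = 4
k = 4: N1·N3 = 228 = 12·19, N2·N4 = 256 = 16·16
achieved = 12·19/(16·16) = 57/64; |achieved − target| = 0 ≤ 57/6400 ✓

N1=12 N2=16 N3=19 N4=16 achieved=57/64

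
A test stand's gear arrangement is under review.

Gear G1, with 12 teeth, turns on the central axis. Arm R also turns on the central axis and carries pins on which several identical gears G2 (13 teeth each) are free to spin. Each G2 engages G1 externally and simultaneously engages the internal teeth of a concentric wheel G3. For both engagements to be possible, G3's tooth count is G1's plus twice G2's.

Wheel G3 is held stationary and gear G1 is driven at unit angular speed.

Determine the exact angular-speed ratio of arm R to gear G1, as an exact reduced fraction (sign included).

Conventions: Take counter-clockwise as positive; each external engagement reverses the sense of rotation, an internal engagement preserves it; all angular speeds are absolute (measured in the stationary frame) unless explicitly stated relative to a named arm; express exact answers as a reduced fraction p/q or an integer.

6/25

class = planetary set [G3 = 12+2·13 = 38; Willis about the carrier]
ring teeth: 12 + 2·13 = 38
12(ω_sun−ω_arm) = −38(ω_ring−ω_arm),  ω_ring = 0, ω_sun = 1
12(1−ω_arm) = −38(0−ω_arm)  ⇒  50·ω_arm = 12  ⇒  ω_arm = 6/25
ω_out/ω_in = 6/25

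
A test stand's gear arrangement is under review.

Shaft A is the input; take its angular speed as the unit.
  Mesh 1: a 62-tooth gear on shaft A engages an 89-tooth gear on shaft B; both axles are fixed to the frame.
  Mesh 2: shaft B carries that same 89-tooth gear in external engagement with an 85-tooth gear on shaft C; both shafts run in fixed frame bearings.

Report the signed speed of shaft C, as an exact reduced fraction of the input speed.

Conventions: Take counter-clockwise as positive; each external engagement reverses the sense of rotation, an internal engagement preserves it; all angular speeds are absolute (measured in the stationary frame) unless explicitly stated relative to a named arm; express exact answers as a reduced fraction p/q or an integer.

62/85

2-mesh fixed-axis compound train (all bearings frame-fixed)
mesh 1 [62T→89T]: |ω|/ω_in = 1×62/89 = 62/89, sense flips to −
mesh 2 [89T→85T]: |ω|/ω_in = (62/89)×89/85 = 62/85, sense flips to +
signed output speed (× input speed) = 62/85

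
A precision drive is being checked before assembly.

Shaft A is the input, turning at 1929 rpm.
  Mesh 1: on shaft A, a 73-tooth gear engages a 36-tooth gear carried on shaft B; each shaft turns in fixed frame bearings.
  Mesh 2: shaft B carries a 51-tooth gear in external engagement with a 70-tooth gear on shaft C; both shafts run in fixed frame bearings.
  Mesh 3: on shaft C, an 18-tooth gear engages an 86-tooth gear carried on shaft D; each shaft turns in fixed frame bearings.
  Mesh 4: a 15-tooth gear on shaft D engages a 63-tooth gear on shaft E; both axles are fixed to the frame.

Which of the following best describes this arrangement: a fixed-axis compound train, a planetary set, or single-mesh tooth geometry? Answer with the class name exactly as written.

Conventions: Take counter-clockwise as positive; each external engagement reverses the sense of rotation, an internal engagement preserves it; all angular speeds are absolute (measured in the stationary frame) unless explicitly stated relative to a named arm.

topology: fixed-axis compound train — 4 meshes, A→E
classification: fixed-axis compound train

fixed-axis compound train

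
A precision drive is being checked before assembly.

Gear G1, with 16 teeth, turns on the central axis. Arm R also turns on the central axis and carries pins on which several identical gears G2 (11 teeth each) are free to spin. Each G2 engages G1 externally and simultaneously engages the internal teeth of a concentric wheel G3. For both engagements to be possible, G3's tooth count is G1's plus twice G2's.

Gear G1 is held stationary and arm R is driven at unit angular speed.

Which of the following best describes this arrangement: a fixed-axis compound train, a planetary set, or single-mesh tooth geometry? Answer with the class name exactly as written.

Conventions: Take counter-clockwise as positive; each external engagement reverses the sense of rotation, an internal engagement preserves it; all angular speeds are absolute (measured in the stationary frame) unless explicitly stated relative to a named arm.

recognized (axles ride arm R): planetary set, 16/11/38 teeth
classification: planetary set

planetary set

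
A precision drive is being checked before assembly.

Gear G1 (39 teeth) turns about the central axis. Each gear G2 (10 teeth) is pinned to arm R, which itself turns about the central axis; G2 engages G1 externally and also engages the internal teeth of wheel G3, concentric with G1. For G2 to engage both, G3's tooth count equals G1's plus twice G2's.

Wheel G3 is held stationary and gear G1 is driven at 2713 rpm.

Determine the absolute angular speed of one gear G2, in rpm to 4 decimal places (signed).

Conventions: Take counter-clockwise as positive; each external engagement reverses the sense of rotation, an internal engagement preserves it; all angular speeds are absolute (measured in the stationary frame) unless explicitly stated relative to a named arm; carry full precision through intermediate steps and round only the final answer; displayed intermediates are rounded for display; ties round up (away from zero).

class = planetary set [G3 = 39+2·10 = 59; Willis about the carrier]
normalise by the input: solve with ω_sun = 1, then scale by 2713 rpm
ring teeth: 39 + 2·10 = 59
39(ω_sun−ω_arm) = −59(ω_ring−ω_arm),  ω_ring = 0, ω_sun = 1
39(1−ω_arm) = −59(0−ω_arm)  ⇒  98·ω_arm = 39  ⇒  ω_arm = 39/98
sun–planet mesh: 39·(1−39/98) = −10·(ω_p−ω_arm)  ⇒  ω_p−ω_arm = -2301/980
ω_p = 39/98 − 2301/980 = -39/20
scale: ω_p = -39/20 × 2713 rpm = -5290.3500 rpm

-5290.3500 rpm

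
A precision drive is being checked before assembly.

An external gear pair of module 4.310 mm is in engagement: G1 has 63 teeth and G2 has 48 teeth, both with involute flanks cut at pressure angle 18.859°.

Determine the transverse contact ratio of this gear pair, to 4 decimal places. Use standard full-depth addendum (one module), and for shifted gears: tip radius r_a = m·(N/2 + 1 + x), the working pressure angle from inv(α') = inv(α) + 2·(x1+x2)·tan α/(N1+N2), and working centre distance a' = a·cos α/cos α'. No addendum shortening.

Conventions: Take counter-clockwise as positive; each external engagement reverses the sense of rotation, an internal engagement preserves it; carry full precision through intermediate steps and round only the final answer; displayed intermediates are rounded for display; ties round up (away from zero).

topology: single-mesh involute geometry — m = 4.310, 63T/48T pair
base radii: r_b1 = 128.476715, r_b2 = 97.887021
tip radii: r_a1 = 140.075000, r_a2 = 107.750000
no profile shift: α' = α, a' = a
action lengths: √(r_a1²−r_b1²) = 55.809850, √(r_a2²−r_b2²) = 45.035471
base pitch p_b = π·m·cos α = 12.813381
CR = (55.809850 + 45.035471 − 239.205000·sin 18.85900°)/12.813381 = 1.835941
contact ratio ≈ 1.8359

1.8359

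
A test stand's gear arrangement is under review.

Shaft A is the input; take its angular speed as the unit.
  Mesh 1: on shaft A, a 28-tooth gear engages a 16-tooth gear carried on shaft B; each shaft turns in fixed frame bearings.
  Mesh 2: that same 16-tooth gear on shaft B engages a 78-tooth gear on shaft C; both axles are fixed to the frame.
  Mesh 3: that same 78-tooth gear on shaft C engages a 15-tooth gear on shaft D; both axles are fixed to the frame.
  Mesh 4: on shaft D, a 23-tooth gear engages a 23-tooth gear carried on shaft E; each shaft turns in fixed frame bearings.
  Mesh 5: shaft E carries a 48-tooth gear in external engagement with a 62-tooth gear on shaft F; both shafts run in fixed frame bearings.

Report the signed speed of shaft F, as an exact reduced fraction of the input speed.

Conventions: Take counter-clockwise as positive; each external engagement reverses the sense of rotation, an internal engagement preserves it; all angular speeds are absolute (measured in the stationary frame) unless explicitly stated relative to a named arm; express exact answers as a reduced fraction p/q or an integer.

-224/155

5-mesh fixed-axis compound train (all bearings frame-fixed)
mesh 1 [28T→16T]: |ω|/ω_in = 1×28/16 = 7/4, sense flips to −
mesh 2 [16T→78T]: |ω|/ω_in = (7/4)×16/78 = 14/39, sense flips to +
mesh 3 [78T→15T]: |ω|/ω_in = (14/39)×78/15 = 28/15, sense flips to −
mesh 4 [23T→23T]: |ω|/ω_in = (28/15)×23/23 = 28/15, sense flips to +
mesh 5 [48T→62T]: |ω|/ω_in = (28/15)×48/62 = 224/155, sense flips to −
signed output speed (× input speed) = -224/155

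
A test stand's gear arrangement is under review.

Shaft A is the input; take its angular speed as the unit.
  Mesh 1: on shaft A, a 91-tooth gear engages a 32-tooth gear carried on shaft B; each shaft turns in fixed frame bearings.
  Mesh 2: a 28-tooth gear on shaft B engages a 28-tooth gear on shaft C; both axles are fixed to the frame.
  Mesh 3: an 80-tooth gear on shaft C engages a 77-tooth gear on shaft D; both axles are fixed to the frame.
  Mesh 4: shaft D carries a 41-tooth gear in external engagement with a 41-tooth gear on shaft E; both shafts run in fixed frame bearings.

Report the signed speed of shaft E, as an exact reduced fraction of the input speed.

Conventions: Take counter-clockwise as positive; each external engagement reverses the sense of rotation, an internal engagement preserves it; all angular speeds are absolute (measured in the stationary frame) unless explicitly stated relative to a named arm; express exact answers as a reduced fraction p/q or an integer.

65/22

4-mesh fixed-axis compound train (all bearings frame-fixed)
mesh 1 [91T→32T]: |ω|/ω_in = 1×91/32 = 91/32, sense flips to −
mesh 2 [28T→28T]: |ω|/ω_in = (91/32)×28/28 = 91/32, sense flips to +
mesh 3 [80T→77T]: |ω|/ω_in = (91/32)×80/77 = 65/22, sense flips to −
mesh 4 [41T→41T]: |ω|/ω_in = (65/22)×41/41 = 65/22, sense flips to +
signed output speed (× input speed) = 65/22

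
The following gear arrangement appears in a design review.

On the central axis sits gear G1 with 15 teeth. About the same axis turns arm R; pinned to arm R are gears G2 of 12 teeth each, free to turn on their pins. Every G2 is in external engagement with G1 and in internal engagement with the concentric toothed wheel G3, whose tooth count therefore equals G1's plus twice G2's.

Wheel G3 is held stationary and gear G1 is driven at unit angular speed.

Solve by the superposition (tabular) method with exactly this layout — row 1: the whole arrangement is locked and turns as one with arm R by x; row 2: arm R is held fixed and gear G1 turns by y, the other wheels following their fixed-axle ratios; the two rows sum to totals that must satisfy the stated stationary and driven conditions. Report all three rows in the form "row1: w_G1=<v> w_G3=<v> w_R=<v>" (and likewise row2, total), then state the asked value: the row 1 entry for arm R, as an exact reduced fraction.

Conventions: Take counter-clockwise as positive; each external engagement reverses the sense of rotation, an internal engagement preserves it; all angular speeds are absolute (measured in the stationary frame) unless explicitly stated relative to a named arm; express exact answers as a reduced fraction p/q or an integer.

row1: w_G1=5/18 w_G3=5/18 w_R=5/18
row2: w_G1=13/18 w_G3=-5/18 w_R=0
total: w_G1=1 w_G3=0 w_R=5/18
asked value: 5/18

topology: planetary set — G1 15T / G2 12T / G3 39T, arm = carrier (Willis)
row 1 — lock + rotate with arm: ω_sun = ω_ring = ω_arm = x
row 2 — arm fixed, fixed-axis ratios: sun y, ring −(15/39)·y, arm 0
boundary: total ω_ring = x − (15/39)·y = 0 and total ω_sun = x + y = 1  ⇒  y = 13/18, x = 5/18
row 2 ring = −(15/39)·13/18 = -5/18
totals (row 1 + row 2): sun 5/18 + 13/18 = 1, ring 5/18 + (-5/18) = 0, arm 5/18 + 0 = 5/18
asked cell (row1, arm) = 5/18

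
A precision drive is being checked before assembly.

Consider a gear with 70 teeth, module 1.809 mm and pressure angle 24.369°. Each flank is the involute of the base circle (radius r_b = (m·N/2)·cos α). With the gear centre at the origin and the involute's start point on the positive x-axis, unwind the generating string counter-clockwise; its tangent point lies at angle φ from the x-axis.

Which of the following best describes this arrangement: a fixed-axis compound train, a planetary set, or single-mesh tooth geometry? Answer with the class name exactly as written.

single-mesh tooth geometry

recognized (one wheel, involute flank): single-mesh tooth geometry, m = 1.809, N = 70
classification: single-mesh tooth geometry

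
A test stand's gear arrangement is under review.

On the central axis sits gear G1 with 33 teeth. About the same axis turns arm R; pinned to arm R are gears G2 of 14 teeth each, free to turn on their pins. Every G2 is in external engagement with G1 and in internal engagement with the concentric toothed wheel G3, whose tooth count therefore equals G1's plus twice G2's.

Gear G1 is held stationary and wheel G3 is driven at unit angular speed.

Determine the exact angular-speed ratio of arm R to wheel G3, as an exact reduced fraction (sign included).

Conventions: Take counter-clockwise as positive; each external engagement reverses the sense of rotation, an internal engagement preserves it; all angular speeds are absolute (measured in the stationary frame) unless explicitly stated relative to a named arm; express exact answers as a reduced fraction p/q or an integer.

61/94

recognized (axles ride arm R): planetary set, 33/14/61 teeth
ring teeth: 33 + 2·14 = 61
33(ω_sun−ω_arm) = −61(ω_ring−ω_arm),  ω_sun = 0, ω_ring = 1
33(0−ω_arm) = −61(1−ω_arm)  ⇒  94·ω_arm = 61  ⇒  ω_arm = 61/94
ω_out/ω_in = 61/94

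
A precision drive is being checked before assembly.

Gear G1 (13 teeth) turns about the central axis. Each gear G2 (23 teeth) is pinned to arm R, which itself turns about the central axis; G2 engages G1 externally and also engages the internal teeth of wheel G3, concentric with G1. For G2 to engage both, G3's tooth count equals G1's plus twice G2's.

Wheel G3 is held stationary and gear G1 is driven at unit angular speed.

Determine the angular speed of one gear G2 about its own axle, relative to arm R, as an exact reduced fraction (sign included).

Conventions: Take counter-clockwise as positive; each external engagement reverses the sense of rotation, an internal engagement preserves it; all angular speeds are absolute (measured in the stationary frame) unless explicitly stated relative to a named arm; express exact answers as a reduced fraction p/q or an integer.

recognized (axles ride arm R): planetary set, 13/23/59 teeth
ring teeth: 13 + 2·23 = 59
13(ω_sun−ω_arm) = −59(ω_ring−ω_arm),  ω_ring = 0, ω_sun = 1
13(1−ω_arm) = −59(0−ω_arm)  ⇒  72·ω_arm = 13  ⇒  ω_arm = 13/72
sun–planet mesh: 13·(1−13/72) = −23·(ω_p−ω_arm)  ⇒  ω_p−ω_arm = -767/1656
exact speed ratio = -767/1656

-767/1656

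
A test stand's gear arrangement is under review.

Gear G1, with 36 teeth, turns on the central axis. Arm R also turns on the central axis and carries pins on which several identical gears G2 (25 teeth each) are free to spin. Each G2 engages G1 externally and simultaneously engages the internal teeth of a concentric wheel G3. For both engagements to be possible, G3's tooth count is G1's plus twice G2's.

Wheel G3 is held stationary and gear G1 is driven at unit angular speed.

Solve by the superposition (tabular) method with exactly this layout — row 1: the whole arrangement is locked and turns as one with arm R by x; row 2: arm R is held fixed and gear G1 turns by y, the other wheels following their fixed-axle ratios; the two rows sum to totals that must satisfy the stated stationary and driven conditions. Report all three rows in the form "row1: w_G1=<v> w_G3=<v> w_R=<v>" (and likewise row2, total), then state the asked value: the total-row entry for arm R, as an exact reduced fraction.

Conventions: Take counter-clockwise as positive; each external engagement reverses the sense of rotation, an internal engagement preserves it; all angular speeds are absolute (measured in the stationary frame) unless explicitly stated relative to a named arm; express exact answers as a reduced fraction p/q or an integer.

class = planetary set [G3 = 36+2·25 = 86; Willis about the carrier]
row 1: whole set turns with the arm by x
row 2 — arm fixed, fixed-axis ratios: sun y, ring −(36/86)·y, arm 0
boundary: total ω_ring = x − (36/86)·y = 0 and total ω_sun = x + y = 1  ⇒  y = 43/61, x = 18/61
row 2 ring = −(36/86)·43/61 = -18/61
totals (row 1 + row 2): sun 18/61 + 43/61 = 1, ring 18/61 + (-18/61) = 0, arm 18/61 + 0 = 18/61
asked cell (total, arm) = 18/61

row1: w_G1=18/61 w_G3=18/61 w_R=18/61
row2: w_G1=43/61 w_G3=-18/61 w_R=0
total: w_G1=1 w_G3=0 w_R=18/61
asked value: 18/61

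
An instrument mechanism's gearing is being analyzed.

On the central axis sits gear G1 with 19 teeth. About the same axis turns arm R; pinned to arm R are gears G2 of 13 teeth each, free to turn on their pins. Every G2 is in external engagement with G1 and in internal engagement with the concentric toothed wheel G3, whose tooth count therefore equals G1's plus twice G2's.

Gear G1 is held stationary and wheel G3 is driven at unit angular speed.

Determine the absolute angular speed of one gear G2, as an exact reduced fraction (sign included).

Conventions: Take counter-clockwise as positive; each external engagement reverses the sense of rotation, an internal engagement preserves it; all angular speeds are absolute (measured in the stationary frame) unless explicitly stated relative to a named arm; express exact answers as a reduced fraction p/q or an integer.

recognized (axles ride arm R): planetary set, 19/13/45 teeth
ring teeth: 19 + 2·13 = 45
19(ω_sun−ω_arm) = −45(ω_ring−ω_arm),  ω_sun = 0, ω_ring = 1
19(0−ω_arm) = −45(1−ω_arm)  ⇒  64·ω_arm = 45  ⇒  ω_arm = 45/64
sun–planet mesh: 19·(0−45/64) = −13·(ω_p−ω_arm)  ⇒  ω_p−ω_arm = 855/832
ω_p = 45/64 + 855/832 = 45/26
exact speed ratio = 45/26

45/26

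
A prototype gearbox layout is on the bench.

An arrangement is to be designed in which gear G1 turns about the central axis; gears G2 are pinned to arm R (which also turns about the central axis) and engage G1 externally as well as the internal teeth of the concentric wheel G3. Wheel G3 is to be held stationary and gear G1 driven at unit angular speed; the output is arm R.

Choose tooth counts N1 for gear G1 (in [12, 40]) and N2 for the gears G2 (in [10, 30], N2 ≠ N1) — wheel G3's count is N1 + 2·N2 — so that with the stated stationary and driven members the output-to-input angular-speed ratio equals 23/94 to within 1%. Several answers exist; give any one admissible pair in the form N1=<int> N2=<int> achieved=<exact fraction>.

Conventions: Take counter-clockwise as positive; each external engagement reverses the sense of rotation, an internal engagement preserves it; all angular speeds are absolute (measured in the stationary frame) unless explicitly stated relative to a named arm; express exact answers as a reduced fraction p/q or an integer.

topology: planetary set — design target 23/94, arm = carrier (Willis)
Willis with ω_ring = 0: ω_arm/ω_sun = N1/(N1+N3); set equal to 23/94  ⇒  N3/N1 = 1/(23/94) − 1 = 71/23
N3 = N1 + 2·N2  ⇒  N2/N1 = (N3/N1 − 1)/2 = (71/23 − 1)/2 = 24/23
smallest multiple with N1 ≥ 12 and N2 ≥ 10: k = 1  ⇒  N1 = 1·23 = 23, N2 = 1·24 = 24 (N1 ≤ 40, N2 ≤ 30, N2 ≠ N1 ✓), N3 = 23 + 2·24 = 71
check: N1/(N1+N3) with N1 = 23, N3 = 71 gives 23/94; |achieved − target| = 0 ≤ 23/9400 ✓

N1=23 N2=24 achieved=23/94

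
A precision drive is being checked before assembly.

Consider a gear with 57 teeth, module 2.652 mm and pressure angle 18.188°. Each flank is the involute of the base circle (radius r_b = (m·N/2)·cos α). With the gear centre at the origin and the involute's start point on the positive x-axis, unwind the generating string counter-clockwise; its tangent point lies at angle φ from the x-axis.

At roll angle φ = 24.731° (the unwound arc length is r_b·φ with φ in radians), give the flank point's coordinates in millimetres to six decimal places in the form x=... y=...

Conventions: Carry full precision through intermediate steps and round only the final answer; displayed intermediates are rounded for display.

single-mesh involute tooth geometry (57T wheel at module 2.652)
pitch radius r_p = m·N/2 = 2.652·57/2 = 75.582000
base radius r_b = r_p·cos α = 75.582000·cos 18.188° = 71.805730
roll angle φ = 24.731° = 0.43163738 rad
x = r_b·(cos φ + φ·sin φ) = 78.186470
y = r_b·(sin φ − φ·cos φ) = 1.889217

x=78.186470 y=1.889217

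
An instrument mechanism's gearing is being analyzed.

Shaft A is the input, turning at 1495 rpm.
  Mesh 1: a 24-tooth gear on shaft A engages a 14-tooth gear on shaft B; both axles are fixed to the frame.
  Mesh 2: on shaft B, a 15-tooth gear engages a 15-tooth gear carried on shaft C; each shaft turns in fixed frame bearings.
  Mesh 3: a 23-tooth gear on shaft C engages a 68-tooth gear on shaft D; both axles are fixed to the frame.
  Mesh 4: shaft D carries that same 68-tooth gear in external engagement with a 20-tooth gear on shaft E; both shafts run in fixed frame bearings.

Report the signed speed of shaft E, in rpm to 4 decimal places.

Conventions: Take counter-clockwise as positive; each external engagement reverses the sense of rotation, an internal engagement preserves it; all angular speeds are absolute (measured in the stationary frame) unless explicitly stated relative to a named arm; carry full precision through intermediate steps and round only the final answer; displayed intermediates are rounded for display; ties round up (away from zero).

4-mesh fixed-axis compound train (all bearings frame-fixed)
mesh 1 [24T→14T]: ω = 1495.0000×24/14 = 2562.8571 rpm, sense flips to −
mesh 2 [15T→15T]: ω = 2562.8571×15/15 = 2562.8571 rpm, sense flips to +
mesh 3 [23T→68T]: ω = 2562.8571×23/68 = 866.8487 rpm, sense flips to −
mesh 4 [68T→20T]: ω = 866.8487×68/20 = 2947.2857 rpm, sense flips to +
signed output speed = +2947.2857 rpm

+2947.2857 rpm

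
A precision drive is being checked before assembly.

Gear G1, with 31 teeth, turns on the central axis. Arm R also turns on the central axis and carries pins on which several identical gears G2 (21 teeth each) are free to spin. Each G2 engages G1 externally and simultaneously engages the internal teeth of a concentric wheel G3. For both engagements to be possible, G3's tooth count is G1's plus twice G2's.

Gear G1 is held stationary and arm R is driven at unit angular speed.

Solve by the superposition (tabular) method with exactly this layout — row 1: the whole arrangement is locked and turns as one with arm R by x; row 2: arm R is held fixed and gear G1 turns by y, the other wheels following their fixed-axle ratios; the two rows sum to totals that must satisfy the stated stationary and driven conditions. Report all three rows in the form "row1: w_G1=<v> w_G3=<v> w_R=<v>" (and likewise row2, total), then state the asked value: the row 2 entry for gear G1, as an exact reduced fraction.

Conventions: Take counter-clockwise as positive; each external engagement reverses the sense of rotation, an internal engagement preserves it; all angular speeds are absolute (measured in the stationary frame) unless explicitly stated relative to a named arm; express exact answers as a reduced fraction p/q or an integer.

row1: w_G1=1 w_G3=1 w_R=1
row2: w_G1=-1 w_G3=31/73 w_R=0
total: w_G1=0 w_G3=104/73 w_R=1
asked value: -1

recognized (axles ride arm R): planetary set, 31/21/73 teeth
row 1: whole set turns with the arm by x
row 2 — arm fixed, fixed-axis ratios: sun y, ring −(31/73)·y, arm 0
boundary: total ω_sun = x + y = 0 and total ω_arm = x = 1  ⇒  y = -1, x = 1
row 2 ring = −(31/73)·(-1) = 31/73
totals (row 1 + row 2): sun 1 + (-1) = 0, ring 1 + 31/73 = 104/73, arm 1 + 0 = 1
asked cell (row2, sun) = -1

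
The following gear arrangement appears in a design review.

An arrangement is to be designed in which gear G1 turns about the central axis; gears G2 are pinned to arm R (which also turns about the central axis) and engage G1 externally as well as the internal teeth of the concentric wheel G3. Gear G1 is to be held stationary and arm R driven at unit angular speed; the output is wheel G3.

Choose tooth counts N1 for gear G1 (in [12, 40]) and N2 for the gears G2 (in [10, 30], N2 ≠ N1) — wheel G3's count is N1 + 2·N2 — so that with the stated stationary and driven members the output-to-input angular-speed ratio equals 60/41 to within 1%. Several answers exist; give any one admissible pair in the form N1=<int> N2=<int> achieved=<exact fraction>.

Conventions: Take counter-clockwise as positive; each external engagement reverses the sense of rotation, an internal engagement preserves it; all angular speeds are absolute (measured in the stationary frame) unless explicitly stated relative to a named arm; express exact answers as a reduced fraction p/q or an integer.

class = planetary set [ratio 60/41 wanted; Willis about the carrier]
Willis with ω_sun = 0: ω_ring/ω_arm = (N1+N3)/N3; set equal to 60/41  ⇒  N3/N1 = 1/(60/41 − 1) = 41/19
N3 = N1 + 2·N2  ⇒  N2/N1 = (N3/N1 − 1)/2 = (41/19 − 1)/2 = 11/19
smallest multiple with N1 ≥ 12 and N2 ≥ 10: k = 1  ⇒  N1 = 1·19 = 19, N2 = 1·11 = 11 (N1 ≤ 40, N2 ≤ 30, N2 ≠ N1 ✓), N3 = 19 + 2·11 = 41
check: (N1+N3)/N3 with N1 = 19, N3 = 41 gives 60/41; |achieved − target| = 0 ≤ 3/205 ✓

N1=19 N2=11 achieved=60/41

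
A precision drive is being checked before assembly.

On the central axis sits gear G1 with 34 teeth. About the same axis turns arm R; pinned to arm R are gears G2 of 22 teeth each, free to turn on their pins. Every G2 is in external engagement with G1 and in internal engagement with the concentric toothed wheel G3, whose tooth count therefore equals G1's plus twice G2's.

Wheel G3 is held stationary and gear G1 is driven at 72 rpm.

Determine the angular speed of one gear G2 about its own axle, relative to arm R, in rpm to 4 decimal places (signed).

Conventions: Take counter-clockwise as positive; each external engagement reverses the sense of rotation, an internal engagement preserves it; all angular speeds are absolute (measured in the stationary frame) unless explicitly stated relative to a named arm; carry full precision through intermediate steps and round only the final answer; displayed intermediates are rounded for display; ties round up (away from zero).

topology: planetary set — G1 34T / G2 22T / G3 78T, arm = carrier (Willis)
normalise by the input: solve with ω_sun = 1, then scale by 72 rpm
ring teeth: 34 + 2·22 = 78
34(ω_sun−ω_arm) = −78(ω_ring−ω_arm),  ω_ring = 0, ω_sun = 1
34(1−ω_arm) = −78(0−ω_arm)  ⇒  112·ω_arm = 34  ⇒  ω_arm = 17/56
sun–planet mesh: 34·(1−17/56) = −22·(ω_p−ω_arm)  ⇒  ω_p−ω_arm = -663/616
scale: ω_p−ω_arm = -663/616 × 72 rpm = -77.4935 rpm

-77.4935 rpm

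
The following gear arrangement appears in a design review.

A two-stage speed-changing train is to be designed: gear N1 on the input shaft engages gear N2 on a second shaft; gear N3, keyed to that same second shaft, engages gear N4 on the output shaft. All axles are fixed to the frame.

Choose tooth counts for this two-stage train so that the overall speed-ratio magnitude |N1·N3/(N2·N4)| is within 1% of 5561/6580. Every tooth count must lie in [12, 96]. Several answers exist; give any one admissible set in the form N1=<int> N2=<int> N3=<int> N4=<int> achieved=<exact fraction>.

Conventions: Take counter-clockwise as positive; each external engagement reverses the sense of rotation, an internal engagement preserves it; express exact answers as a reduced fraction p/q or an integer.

topology: fixed-axis compound train — 2 stages, target 5561/6580
target = 5561/6580 in lowest terms: an exact hit needs N1·N3 = k·5561 and N2·N4 = k·6580 for one integer k, every count in [12, 96]; additionally prefer no 1:1 stage (N1 ≠ N2, N3 ≠ N4)
k = 1: N1·N3 = 5561 = 67·83, N2·N4 = 6580 = 70·94
achieved = 67·83/(70·94) = 5561/6580; |achieved − target| = 0 ≤ 5561/658000 ✓

N1=67 N2=70 N3=83 N4=94 achieved=5561/6580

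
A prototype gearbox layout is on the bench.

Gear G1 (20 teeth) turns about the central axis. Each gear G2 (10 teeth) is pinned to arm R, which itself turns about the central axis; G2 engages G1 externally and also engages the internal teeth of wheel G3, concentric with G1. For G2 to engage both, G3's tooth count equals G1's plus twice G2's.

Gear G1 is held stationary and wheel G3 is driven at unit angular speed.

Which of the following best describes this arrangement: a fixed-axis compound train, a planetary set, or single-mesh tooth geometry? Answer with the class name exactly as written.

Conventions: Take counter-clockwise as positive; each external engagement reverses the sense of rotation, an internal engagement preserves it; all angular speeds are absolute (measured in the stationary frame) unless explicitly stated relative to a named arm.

planetary set

recognized (axles ride arm R): planetary set, 20/10/40 teeth
classification: planetary set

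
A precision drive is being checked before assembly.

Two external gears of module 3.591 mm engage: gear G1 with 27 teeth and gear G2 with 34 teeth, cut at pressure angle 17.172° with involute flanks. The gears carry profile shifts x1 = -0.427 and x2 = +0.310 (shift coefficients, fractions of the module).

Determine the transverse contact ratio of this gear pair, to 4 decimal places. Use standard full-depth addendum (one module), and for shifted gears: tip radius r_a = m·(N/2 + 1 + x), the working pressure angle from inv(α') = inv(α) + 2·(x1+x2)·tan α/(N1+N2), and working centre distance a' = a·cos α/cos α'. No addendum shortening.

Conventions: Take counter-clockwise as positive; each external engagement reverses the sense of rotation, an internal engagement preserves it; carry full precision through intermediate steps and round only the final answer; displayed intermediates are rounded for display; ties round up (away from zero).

recognized (one external pair, fixed centres): single-mesh tooth geometry, m = 3.591, N1 = 27, N2 = 34
base radii: r_b1 = 46.317462, r_b2 = 58.325693
tip radii: r_a1 = 50.536143, r_a2 = 65.751210
inv(α') = inv(17.172°) + 2·(-0.427+0.310)·tan α/(27+34) = 0.00812292  ⇒  α' = 16.42702°
a' = a·cos α / cos α' = 109.5255·cos 17.172°/cos 16.42702° = 109.096390
action lengths: √(r_a1²−r_b1²) = 20.213719, √(r_a2²−r_b2²) = 30.353503
base pitch p_b = π·m·cos α = 10.778563
CR = (20.213719 + 30.353503 − 109.096390·sin 16.42702°)/10.778563 = 1.829135
contact ratio ≈ 1.8291

1.8291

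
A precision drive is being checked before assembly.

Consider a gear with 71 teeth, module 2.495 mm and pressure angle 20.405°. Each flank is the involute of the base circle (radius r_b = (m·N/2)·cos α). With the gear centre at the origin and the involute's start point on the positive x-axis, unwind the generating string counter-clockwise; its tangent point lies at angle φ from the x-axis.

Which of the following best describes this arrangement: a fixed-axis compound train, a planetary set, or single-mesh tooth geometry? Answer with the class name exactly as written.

single-mesh tooth geometry

recognized (one wheel, involute flank): single-mesh tooth geometry, m = 2.495, N = 71
classification: single-mesh tooth geometry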